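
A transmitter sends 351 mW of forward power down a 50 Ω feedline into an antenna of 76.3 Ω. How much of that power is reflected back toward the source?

Γ = (76.3 − 50)/(76.3 + 50) = 0.208
|Γ|² = 0.0434
P_refl = |Γ|²·P_inc = 15.2 mW, P_del = (1 − |Γ|²)·P_inc = 336 mW

P_reflected ≈ 15.2 mW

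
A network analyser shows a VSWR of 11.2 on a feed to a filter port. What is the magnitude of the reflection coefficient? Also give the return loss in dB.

|Γ| ≈ 0.836; return loss ≈ 1.56 dB

|Γ| = (S − 1)/(S + 1) = (11.2 − 1)/(11.2 + 1) = 10.2/12.2
RL = −20·log₁₀|Γ| = −20·log₁₀(0.836)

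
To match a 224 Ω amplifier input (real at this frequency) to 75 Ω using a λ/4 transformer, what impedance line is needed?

Z_qwt = √(Z_0·R_L) = √(75 × 224) = √16800

Z_qwt ≈ 130 Ω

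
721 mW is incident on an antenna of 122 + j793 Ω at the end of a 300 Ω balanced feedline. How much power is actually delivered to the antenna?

|Γ| = |(-178 + j793)/(422 + j793)| = 0.905
|Γ|² = 0.819
P_refl = |Γ|²·P_inc = 590 mW, P_del = (1 − |Γ|²)·P_inc = 131 mW

P_delivered ≈ 131 mW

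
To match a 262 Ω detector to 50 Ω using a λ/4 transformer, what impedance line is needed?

Z_qwt = √(Z_0·R_L) = √(50 × 262) = √13100

Z_qwt ≈ 114 Ω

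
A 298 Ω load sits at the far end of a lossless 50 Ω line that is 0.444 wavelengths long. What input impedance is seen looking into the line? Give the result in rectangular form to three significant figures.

βl = 2π × 0.444 = 160°
tan(βl) = tan(160°) = -0.367
Z_in = Z_0·(Z_L + jZ_0·tanβl)/(Z_0 + jZ_L·tanβl)
     = 50·(298 − j18.4)/(50 − j109)

Z_in ≈ 58.4 + j109 Ω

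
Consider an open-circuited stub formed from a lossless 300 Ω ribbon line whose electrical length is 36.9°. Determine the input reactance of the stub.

X_in ≈ -400 Ω (capacitive)

tan(βl) = 0.751
For an open-circuited stub, Z_in = −jZ_0·cot(βl) = −jZ_0/tan(βl)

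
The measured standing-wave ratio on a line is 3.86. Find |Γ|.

|Γ| = (S − 1)/(S + 1) = (3.86 − 1)/(3.86 + 1) = 2.86/4.86

|Γ| ≈ 0.588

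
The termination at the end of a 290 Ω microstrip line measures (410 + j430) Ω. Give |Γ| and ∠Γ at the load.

Γ = (Z_L − Z_0)/(Z_L + Z_0) = (120 + j430)/(700 + j430)
|Γ| = 446/822 = 0.543

Γ ≈ 0.543 ∠ 42.8°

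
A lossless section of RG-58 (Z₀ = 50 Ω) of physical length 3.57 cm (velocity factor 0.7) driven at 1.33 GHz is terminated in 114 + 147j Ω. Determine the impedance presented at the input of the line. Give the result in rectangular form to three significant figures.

Z_in ≈ 8.99 − j18.6 Ω

λ = v/f = 0.7·c / 1.33 GHz = 0.158 m
βl = 2π·l/λ = 2π × 0.226 = 81.4°
tan(βl) = tan(81.4°) = 6.61
Z_in = Z_0·(Z_L + jZ_0·tanβl)/(Z_0 + jZ_L·tanβl)
     = 50·(114 + j477)/(-922 + j753)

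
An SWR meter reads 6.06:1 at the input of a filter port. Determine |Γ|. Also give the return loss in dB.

|Γ| ≈ 0.717; return loss ≈ 2.89 dB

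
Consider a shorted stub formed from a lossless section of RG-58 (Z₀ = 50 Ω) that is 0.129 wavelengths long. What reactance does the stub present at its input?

X_in ≈ 52.6 Ω (inductive)

βl = 2π × 0.129 = 46.4°
tan(βl) = 1.05
For a shorted stub, Z_in = jZ_0·tan(βl)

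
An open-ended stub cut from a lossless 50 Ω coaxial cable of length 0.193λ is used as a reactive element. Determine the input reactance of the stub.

βl = 2π × 0.193 = 69.5°
tan(βl) = 2.67
For an open-ended stub, Z_in = −jZ_0·cot(βl) = −jZ_0/tan(βl)

X_in ≈ -18.7 Ω (capacitive)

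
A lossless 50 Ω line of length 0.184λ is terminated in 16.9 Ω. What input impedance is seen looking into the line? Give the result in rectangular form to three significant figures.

Z_in ≈ 65.5 + j63.3 Ω

βl = 2π × 0.184 = 66.2°
tan(βl) = tan(66.2°) = 2.27
Z_in = Z_0·(Z_L + jZ_0·tanβl)/(Z_0 + jZ_L·tanβl)
     = 50·(16.9 + j114)/(50 + j38.4)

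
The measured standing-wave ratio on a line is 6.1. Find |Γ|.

|Γ| ≈ 0.718

|Γ| = (S − 1)/(S + 1) = (6.1 − 1)/(6.1 + 1) = 5.1/7.1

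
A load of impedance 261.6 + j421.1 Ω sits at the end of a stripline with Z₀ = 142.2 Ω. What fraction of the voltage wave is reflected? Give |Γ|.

Γ = (Z_L − Z_0)/(Z_L + Z_0) = (119.4 + j421.1)/(403.8 + j421.1)
|Γ| = 438/583

|Γ| ≈ 0.75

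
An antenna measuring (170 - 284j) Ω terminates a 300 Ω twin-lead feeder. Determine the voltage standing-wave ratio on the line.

Γ = (Z_L − Z_0)/(Z_L + Z_0) = (-130 − j284)/(470 − j284)
|Γ| = 312/549 = 0.569
VSWR = (1 + |Γ|)/(1 − |Γ|) = 1.57/0.431

VSWR ≈ 3.64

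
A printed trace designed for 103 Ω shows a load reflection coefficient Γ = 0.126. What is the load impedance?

Z_L ≈ 133 Ω

Z_L = Z_0·(1 + Γ)/(1 − Γ) = 103·(1.13)/(0.874)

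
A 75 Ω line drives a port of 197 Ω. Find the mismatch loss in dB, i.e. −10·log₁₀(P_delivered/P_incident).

mismatch loss ≈ 0.976 dB

Γ = (197 − 75)/(197 + 75) = 0.449
|Γ|² = 0.201, so P_del/P_inc = 1 − |Γ|² = 0.799
ML = −10·log₁₀(1 − |Γ|²)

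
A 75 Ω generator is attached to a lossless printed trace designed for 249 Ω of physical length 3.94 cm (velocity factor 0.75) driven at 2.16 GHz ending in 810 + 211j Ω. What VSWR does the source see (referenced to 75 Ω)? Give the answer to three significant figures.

λ = v/f = 0.75·c / 2.16 GHz = 0.104 m
βl = 2π·l/λ = 2π × 0.378 = 136°
tan(βl) = -0.96
Z_in = Z_0·(Z_L + jZ_0·tanβl)/(Z_0 + jZ_L·tanβl) = 119 + j190 Ω
Γ_s = (Z_in − Z_s)/(Z_in + Z_s) = (44.3 + j190)/(194 + j190), |Γ_s| = 0.718
VSWR = (1 + |Γ_s|)/(1 − |Γ_s|)

VSWR ≈ 6.09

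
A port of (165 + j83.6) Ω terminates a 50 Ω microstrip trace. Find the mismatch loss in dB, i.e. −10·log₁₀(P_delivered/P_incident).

Γ = (115 + j83.6)/(215 + j83.6), |Γ| = 0.616
|Γ|² = 0.38, so P_del/P_inc = 1 − |Γ|² = 0.62
ML = −10·log₁₀(1 − |Γ|²)

mismatch loss ≈ 2.08 dB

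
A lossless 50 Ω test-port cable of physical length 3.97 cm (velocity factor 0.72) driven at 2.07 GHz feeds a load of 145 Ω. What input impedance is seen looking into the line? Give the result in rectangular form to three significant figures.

Z_in ≈ 32.6 + j41.5 Ω

λ = v/f = 0.72·c / 2.07 GHz = 0.104 m
βl = 2π·l/λ = 2π × 0.38 = 137°
tan(βl) = tan(137°) = -0.934
Z_in = Z_0·(Z_L + jZ_0·tanβl)/(Z_0 + jZ_L·tanβl)
     = 50·(145 − j46.7)/(50 − j135)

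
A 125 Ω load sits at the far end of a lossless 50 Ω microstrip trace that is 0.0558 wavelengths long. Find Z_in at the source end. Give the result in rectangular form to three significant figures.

Z_in ≈ 77.2 − j52.3 Ω

βl = 2π × 0.0558 = 20.1°
tan(βl) = tan(20.1°) = 0.366
Z_in = Z_0·(Z_L + jZ_0·tanβl)/(Z_0 + jZ_L·tanβl)
     = 50·(125 + j18.3)/(50 + j45.7)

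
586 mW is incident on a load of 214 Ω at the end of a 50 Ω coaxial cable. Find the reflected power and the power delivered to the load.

Γ = (214 − 50)/(214 + 50) = 0.621
|Γ|² = 0.386
P_refl = |Γ|²·P_inc = 226 mW, P_del = (1 − |Γ|²)·P_inc = 360 mW

P_reflected ≈ 226 mW; P_delivered ≈ 360 mW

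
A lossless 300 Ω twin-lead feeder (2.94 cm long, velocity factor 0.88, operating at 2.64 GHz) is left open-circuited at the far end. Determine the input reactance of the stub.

λ = v/f = 0.88·c / 2.64 GHz = 0.1 m
βl = 2π·l/λ = 2π × 0.294 = 106°
tan(βl) = -3.52
For an open-circuited stub, Z_in = −jZ_0·cot(βl) = −jZ_0/tan(βl)

X_in ≈ 85.1 Ω (inductive)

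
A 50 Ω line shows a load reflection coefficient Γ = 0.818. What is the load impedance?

Z_L = Z_0·(1 + Γ)/(1 − Γ) = 50·(1.82)/(0.182)

Z_L ≈ 499 Ω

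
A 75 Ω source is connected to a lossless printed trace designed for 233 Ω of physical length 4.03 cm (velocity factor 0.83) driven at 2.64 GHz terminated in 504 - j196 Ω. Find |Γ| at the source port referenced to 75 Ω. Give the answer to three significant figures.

λ = v/f = 0.83·c / 2.64 GHz = 0.0943 m
βl = 2π·l/λ = 2π × 0.427 = 154°
tan(βl) = -0.492
Z_in = Z_0·(Z_L + jZ_0·tanβl)/(Z_0 + jZ_L·tanβl) = 424 + j240 Ω
Γ_s = (Z_in − Z_s)/(Z_in + Z_s) = (349 + j240)/(499 + j240), |Γ_s| = 0.765

|Γ| ≈ 0.765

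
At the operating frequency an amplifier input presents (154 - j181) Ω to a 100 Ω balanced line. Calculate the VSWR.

VSWR ≈ 4.07

Γ = (Z_L − Z_0)/(Z_L + Z_0) = (54 − j181)/(254 − j181)
|Γ| = 189/312 = 0.606
VSWR = (1 + |Γ|)/(1 − |Γ|) = 1.61/0.394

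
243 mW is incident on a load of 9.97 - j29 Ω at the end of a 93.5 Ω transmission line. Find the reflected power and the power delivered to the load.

P_reflected ≈ 165 mW; P_delivered ≈ 78.5 mW

|Γ| = |(-83.53 − j29)/(103.5 − j29)| = 0.823
|Γ|² = 0.677
P_refl = |Γ|²·P_inc = 165 mW, P_del = (1 − |Γ|²)·P_inc = 78.5 mW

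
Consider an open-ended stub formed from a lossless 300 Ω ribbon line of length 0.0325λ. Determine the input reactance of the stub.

βl = 2π × 0.0325 = 11.7°
tan(βl) = 0.207
For an open-ended stub, Z_in = −jZ_0·cot(βl) = −jZ_0/tan(βl)

X_in ≈ -1450 Ω (capacitive)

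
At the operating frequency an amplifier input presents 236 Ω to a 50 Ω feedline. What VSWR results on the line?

VSWR ≈ 4.72

For a purely resistive load, VSWR = R_L/Z_0 or Z_0/R_L (whichever > 1) = 236/50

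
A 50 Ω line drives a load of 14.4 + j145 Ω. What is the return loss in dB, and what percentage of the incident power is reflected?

Γ = (-35.6 + j145)/(64.4 + j145), |Γ| = 0.941
RL = −20·log₁₀(0.941) = 0.528 dB
P_refl/P_inc = |Γ|² = 0.886

RL ≈ 0.528 dB; 88.6% of incident power reflected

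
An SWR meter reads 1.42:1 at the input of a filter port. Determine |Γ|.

|Γ| ≈ 0.174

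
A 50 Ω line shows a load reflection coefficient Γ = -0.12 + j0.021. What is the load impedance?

Z_L = Z_0·(1 + Γ)/(1 − Γ) = 50·(0.88 + j0.021)/(1.12 − j0.021)

Z_L ≈ 39.3 + j1.67 Ω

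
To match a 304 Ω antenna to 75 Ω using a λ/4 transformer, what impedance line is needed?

Z_qwt = √(Z_0·R_L) = √(75 × 304) = √22800

Z_qwt ≈ 151 Ω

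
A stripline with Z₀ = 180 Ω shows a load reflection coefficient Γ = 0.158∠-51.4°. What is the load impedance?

Z_L = Z_0·(1 + Γ)/(1 − Γ) = 180·(1.1 − j0.123)/(0.901 + j0.123)

Z_L ≈ 212 − j53.7 Ω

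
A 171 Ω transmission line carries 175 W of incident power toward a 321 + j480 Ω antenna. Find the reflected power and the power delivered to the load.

P_reflected ≈ 93.7 W; P_delivered ≈ 81.3 W

|Γ| = |(150 + j480)/(492 + j480)| = 0.732
|Γ|² = 0.535
P_refl = |Γ|²·P_inc = 93.7 W, P_del = (1 − |Γ|²)·P_inc = 81.3 W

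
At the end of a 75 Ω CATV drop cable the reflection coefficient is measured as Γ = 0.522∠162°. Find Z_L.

Z_L = Z_0·(1 + Γ)/(1 − Γ) = 75·(0.504 + j0.161)/(1.5 − j0.161)

Z_L ≈ 24.1 + j10.7 Ω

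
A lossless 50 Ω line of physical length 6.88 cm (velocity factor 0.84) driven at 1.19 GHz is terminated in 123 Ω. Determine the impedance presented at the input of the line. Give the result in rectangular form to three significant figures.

λ = v/f = 0.84·c / 1.19 GHz = 0.212 m
βl = 2π·l/λ = 2π × 0.325 = 117°
tan(βl) = tan(117°) = -1.97
Z_in = Z_0·(Z_L + jZ_0·tanβl)/(Z_0 + jZ_L·tanβl)
     = 50·(123 − j98.3)/(50 − j242)

Z_in ≈ 24.5 + j20.4 Ω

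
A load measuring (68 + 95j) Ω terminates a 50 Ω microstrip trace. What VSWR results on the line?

VSWR ≈ 4.53

Γ = (Z_L − Z_0)/(Z_L + Z_0) = (18 + j95)/(118 + j95)
|Γ| = 96.7/151 = 0.638
VSWR = (1 + |Γ|)/(1 − |Γ|) = 1.64/0.362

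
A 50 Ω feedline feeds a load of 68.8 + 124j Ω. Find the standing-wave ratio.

VSWR ≈ 6.42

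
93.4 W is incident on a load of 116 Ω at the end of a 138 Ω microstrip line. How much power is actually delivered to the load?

P_delivered ≈ 92.7 W

Γ = (116 − 138)/(116 + 138) = -0.0866
|Γ|² = 0.0075
P_refl = |Γ|²·P_inc = 0.701 W, P_del = (1 − |Γ|²)·P_inc = 92.7 W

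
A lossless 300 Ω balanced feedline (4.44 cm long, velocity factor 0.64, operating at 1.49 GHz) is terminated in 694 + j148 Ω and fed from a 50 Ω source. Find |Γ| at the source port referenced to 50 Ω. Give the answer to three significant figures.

λ = v/f = 0.64·c / 1.49 GHz = 0.129 m
βl = 2π·l/λ = 2π × 0.345 = 124°
tan(βl) = -1.48
Z_in = Z_0·(Z_L + jZ_0·tanβl)/(Z_0 + jZ_L·tanβl) = 150 + j127 Ω
Γ_s = (Z_in − Z_s)/(Z_in + Z_s) = (100 + j127)/(200 + j127), |Γ_s| = 0.682

|Γ| ≈ 0.682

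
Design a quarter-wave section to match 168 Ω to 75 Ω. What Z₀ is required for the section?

Z_qwt = √(Z_0·R_L) = √(75 × 168) = √12600

Z_qwt ≈ 112 Ω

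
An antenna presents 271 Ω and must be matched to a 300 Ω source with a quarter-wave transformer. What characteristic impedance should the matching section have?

Z_qwt ≈ 285 Ω

Z_qwt = √(Z_0·R_L) = √(300 × 271) = √81300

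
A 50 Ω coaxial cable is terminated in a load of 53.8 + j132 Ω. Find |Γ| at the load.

|Γ| ≈ 0.786

Γ = (Z_L − Z_0)/(Z_L + Z_0) = (3.8 + j132)/(103.8 + j132)
|Γ| = 132/168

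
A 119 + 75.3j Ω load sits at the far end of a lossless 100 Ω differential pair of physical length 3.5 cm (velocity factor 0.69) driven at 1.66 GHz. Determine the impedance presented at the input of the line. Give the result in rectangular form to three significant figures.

Z_in ≈ 53.4 − j23 Ω

λ = v/f = 0.69·c / 1.66 GHz = 0.125 m
βl = 2π·l/λ = 2π × 0.281 = 101°
tan(βl) = tan(101°) = -5.12
Z_in = Z_0·(Z_L + jZ_0·tanβl)/(Z_0 + jZ_L·tanβl)
     = 100·(119 − j437)/(486 − j610)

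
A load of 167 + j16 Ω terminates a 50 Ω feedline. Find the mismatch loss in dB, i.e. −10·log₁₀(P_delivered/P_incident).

mismatch loss ≈ 1.52 dB

Γ = (117 + j16)/(217 + j16), |Γ| = 0.543
|Γ|² = 0.295, so P_del/P_inc = 1 − |Γ|² = 0.705
ML = −10·log₁₀(1 − |Γ|²)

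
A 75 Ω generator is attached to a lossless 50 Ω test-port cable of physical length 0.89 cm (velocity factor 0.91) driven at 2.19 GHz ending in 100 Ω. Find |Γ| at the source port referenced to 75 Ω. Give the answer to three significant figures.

λ = v/f = 0.91·c / 2.19 GHz = 0.125 m
βl = 2π·l/λ = 2π × 0.0714 = 25.7°
tan(βl) = 0.481
Z_in = Z_0·(Z_L + jZ_0·tanβl)/(Z_0 + jZ_L·tanβl) = 63.9 − j37.5 Ω
Γ_s = (Z_in − Z_s)/(Z_in + Z_s) = (-11.1 − j37.5)/(139 − j37.5), |Γ_s| = 0.272

|Γ| ≈ 0.272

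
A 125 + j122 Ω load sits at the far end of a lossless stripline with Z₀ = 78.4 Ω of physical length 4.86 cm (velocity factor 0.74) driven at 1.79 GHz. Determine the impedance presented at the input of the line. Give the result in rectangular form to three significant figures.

Z_in ≈ 30.6 + j43.5 Ω

λ = v/f = 0.74·c / 1.79 GHz = 0.124 m
βl = 2π·l/λ = 2π × 0.392 = 141°
tan(βl) = tan(141°) = -0.808
Z_in = Z_0·(Z_L + jZ_0·tanβl)/(Z_0 + jZ_L·tanβl)
     = 78.4·(125 + j58.7)/(177 − j101)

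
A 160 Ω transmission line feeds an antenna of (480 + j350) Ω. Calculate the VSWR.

VSWR ≈ 4.72

Γ = (Z_L − Z_0)/(Z_L + Z_0) = (320 + j350)/(640 + j350)
|Γ| = 474/729 = 0.65
VSWR = (1 + |Γ|)/(1 − |Γ|) = 1.65/0.35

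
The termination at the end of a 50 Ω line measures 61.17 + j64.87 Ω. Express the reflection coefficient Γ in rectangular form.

Γ ≈ 0.329 + j0.392

Γ = (Z_L − Z_0)/(Z_L + Z_0) = (11.17 + j64.87)/(111.2 + j64.87)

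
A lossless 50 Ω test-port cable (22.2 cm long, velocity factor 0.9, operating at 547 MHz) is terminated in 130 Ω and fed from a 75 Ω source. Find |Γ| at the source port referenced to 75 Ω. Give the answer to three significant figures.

|Γ| ≈ 0.33

λ = v/f = 0.9·c / 547 MHz = 0.494 m
βl = 2π·l/λ = 2π × 0.45 = 162°
tan(βl) = -0.327
Z_in = Z_0·(Z_L + jZ_0·tanβl)/(Z_0 + jZ_L·tanβl) = 83.6 + j54.7 Ω
Γ_s = (Z_in − Z_s)/(Z_in + Z_s) = (8.59 + j54.7)/(159 + j54.7), |Γ_s| = 0.33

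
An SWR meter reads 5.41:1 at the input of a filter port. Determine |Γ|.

|Γ| ≈ 0.688

|Γ| = (S − 1)/(S + 1) = (5.41 − 1)/(5.41 + 1) = 4.41/6.41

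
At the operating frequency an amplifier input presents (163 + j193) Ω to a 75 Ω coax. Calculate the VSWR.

Γ = (Z_L − Z_0)/(Z_L + Z_0) = (88 + j193)/(238 + j193)
|Γ| = 212/306 = 0.692
VSWR = (1 + |Γ|)/(1 − |Γ|) = 1.69/0.308

VSWR ≈ 5.5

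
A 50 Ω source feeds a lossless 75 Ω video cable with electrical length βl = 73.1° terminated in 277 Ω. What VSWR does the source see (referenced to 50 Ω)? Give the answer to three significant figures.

tan(βl) = 3.29
Z_in = Z_0·(Z_L + jZ_0·tanβl)/(Z_0 + jZ_L·tanβl) = 22 − j21 Ω
Γ_s = (Z_in − Z_s)/(Z_in + Z_s) = (-28 − j21)/(72 − j21), |Γ_s| = 0.466
VSWR = (1 + |Γ_s|)/(1 − |Γ_s|)

VSWR ≈ 2.75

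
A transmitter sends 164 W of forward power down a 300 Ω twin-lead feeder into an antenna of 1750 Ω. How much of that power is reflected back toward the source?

P_reflected ≈ 82 W

Γ = (1750 − 300)/(1750 + 300) = 0.707
|Γ|² = 0.5
P_refl = |Γ|²·P_inc = 82 W, P_del = (1 − |Γ|²)·P_inc = 82 W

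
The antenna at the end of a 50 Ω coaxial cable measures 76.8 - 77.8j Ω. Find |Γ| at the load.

|Γ| ≈ 0.553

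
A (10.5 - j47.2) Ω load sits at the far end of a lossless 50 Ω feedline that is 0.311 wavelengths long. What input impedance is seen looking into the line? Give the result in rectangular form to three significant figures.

Z_in ≈ 36.3 + j114 Ω

βl = 2π × 0.311 = 112°
tan(βl) = tan(112°) = -2.48
Z_in = Z_0·(Z_L + jZ_0·tanβl)/(Z_0 + jZ_L·tanβl)
     = 50·(10.5 − j171)/(-67.1 − j26)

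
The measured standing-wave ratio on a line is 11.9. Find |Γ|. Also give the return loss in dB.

|Γ| ≈ 0.845; return loss ≈ 1.46 dB

|Γ| = (S − 1)/(S + 1) = (11.9 − 1)/(11.9 + 1) = 10.9/12.9
RL = −20·log₁₀|Γ| = −20·log₁₀(0.845)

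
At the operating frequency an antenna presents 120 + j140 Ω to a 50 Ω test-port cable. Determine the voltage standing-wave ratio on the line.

VSWR ≈ 5.91

Γ = (Z_L − Z_0)/(Z_L + Z_0) = (70 + j140)/(170 + j140)
|Γ| = 157/220 = 0.711
VSWR = (1 + |Γ|)/(1 − |Γ|) = 1.71/0.289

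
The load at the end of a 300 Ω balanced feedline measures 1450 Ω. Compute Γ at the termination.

Γ = 0.657

Γ = (Z_L − Z_0)/(Z_L + Z_0) = (1450 − 300)/(1450 + 300) = 1150/1750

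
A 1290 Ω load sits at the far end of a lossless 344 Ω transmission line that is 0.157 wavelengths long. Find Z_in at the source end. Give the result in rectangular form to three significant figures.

βl = 2π × 0.157 = 56.5°
tan(βl) = tan(56.5°) = 1.51
Z_in = Z_0·(Z_L + jZ_0·tanβl)/(Z_0 + jZ_L·tanβl)
     = 344·(1290 + j520)/(344 + j1950)

Z_in ≈ 128 − j205 Ω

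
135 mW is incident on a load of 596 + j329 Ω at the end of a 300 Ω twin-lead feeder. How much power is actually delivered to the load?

|Γ| = |(296 + j329)/(896 + j329)| = 0.464
|Γ|² = 0.215
P_refl = |Γ|²·P_inc = 29 mW, P_del = (1 − |Γ|²)·P_inc = 106 mW

P_delivered ≈ 106 mW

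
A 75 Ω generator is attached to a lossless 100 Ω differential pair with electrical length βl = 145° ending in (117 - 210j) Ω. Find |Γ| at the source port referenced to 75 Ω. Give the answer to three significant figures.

tan(βl) = -0.7
Z_in = Z_0·(Z_L + jZ_0·tanβl)/(Z_0 + jZ_L·tanβl) = 195 + j255 Ω
Γ_s = (Z_in − Z_s)/(Z_in + Z_s) = (120 + j255)/(270 + j255), |Γ_s| = 0.759

|Γ| ≈ 0.759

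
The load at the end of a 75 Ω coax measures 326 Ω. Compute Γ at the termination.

Γ = 0.626

Γ = (Z_L − Z_0)/(Z_L + Z_0) = (326 − 75)/(326 + 75) = 251/401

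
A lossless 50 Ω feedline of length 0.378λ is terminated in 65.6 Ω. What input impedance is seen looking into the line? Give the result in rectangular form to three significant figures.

Z_in ≈ 48.7 + j13.4 Ω

βl = 2π × 0.378 = 136°
tan(βl) = tan(136°) = -0.963
Z_in = Z_0·(Z_L + jZ_0·tanβl)/(Z_0 + jZ_L·tanβl)
     = 50·(65.6 − j48.1)/(50 − j63.2)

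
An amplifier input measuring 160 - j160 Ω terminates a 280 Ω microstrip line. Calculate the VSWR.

VSWR ≈ 2.49

Γ = (Z_L − Z_0)/(Z_L + Z_0) = (-120 − j160)/(440 − j160)
|Γ| = 200/468 = 0.427
VSWR = (1 + |Γ|)/(1 − |Γ|) = 1.43/0.573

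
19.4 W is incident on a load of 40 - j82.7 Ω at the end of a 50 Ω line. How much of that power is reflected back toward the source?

|Γ| = |(-10 − j82.7)/(90 − j82.7)| = 0.682
|Γ|² = 0.464
P_refl = |Γ|²·P_inc = 9.01 W, P_del = (1 − |Γ|²)·P_inc = 10.4 W

P_reflected ≈ 9.01 W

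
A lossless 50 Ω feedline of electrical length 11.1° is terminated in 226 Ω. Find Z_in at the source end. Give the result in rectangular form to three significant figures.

tan(βl) = tan(11.1°) = 0.196
Z_in = Z_0·(Z_L + jZ_0·tanβl)/(Z_0 + jZ_L·tanβl)
     = 50·(226 + j9.81)/(50 + j44.3)

Z_in ≈ 131 − j107 Ω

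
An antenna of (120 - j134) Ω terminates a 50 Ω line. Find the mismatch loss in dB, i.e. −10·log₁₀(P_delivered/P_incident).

mismatch loss ≈ 2.91 dB

Γ = (70 − j134)/(170 − j134), |Γ| = 0.698
|Γ|² = 0.488, so P_del/P_inc = 1 − |Γ|² = 0.512
ML = −10·log₁₀(1 − |Γ|²)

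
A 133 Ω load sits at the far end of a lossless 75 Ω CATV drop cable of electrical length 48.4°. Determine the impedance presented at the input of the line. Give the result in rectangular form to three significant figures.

tan(βl) = tan(48.4°) = 1.13
Z_in = Z_0·(Z_L + jZ_0·tanβl)/(Z_0 + jZ_L·tanβl)
     = 75·(133 + j84.5)/(75 + j150)

Z_in ≈ 60.5 − j36.3 Ω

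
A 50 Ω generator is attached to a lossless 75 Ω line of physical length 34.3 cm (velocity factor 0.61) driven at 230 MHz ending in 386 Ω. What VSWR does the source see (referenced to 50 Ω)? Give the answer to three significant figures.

λ = v/f = 0.61·c / 230 MHz = 0.796 m
βl = 2π·l/λ = 2π × 0.431 = 155°
tan(βl) = -0.462
Z_in = Z_0·(Z_L + jZ_0·tanβl)/(Z_0 + jZ_L·tanβl) = 70.4 + j133 Ω
Γ_s = (Z_in − Z_s)/(Z_in + Z_s) = (20.4 + j133)/(120 + j133), |Γ_s| = 0.749
VSWR = (1 + |Γ_s|)/(1 − |Γ_s|)

VSWR ≈ 6.98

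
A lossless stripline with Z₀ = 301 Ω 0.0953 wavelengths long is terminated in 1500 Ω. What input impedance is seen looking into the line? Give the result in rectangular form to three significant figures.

βl = 2π × 0.0953 = 34.3°
tan(βl) = tan(34.3°) = 0.682
Z_in = Z_0·(Z_L + jZ_0·tanβl)/(Z_0 + jZ_L·tanβl)
     = 301·(1500 + j205)/(301 + j1020)

Z_in ≈ 175 − j390 Ω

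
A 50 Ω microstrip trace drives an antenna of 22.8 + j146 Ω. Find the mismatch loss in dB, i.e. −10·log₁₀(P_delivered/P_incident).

mismatch loss ≈ 7.66 dB

Γ = (-27.2 + j146)/(72.8 + j146), |Γ| = 0.91
|Γ|² = 0.829, so P_del/P_inc = 1 − |Γ|² = 0.171
ML = −10·log₁₀(1 − |Γ|²)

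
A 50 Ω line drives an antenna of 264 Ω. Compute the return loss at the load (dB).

RL ≈ 3.33 dB

Γ = (264 − 50)/(264 + 50) = 0.682
RL = −20·log₁₀|Γ| = −20·log₁₀(0.682)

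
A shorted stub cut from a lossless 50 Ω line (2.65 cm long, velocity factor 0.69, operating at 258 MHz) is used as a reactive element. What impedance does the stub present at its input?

λ = v/f = 0.69·c / 258 MHz = 0.802 m
βl = 2π·l/λ = 2π × 0.033 = 11.9°
tan(βl) = 0.211
For a shorted stub, Z_in = jZ_0·tan(βl)

Z_in ≈ +j10.5 Ω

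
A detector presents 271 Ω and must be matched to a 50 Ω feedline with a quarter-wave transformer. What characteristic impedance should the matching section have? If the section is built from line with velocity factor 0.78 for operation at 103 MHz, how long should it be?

Z_qwt = √(Z_0·R_L) = √(50 × 271) = √13550
λ = 0.78·c/f = 2.27 m, so l = λ/4 = 0.568 m

Z_qwt ≈ 116 Ω; length ≈ 56.8 cm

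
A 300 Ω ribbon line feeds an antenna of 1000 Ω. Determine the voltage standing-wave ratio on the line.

For a purely resistive load, VSWR = R_L/Z_0 or Z_0/R_L (whichever > 1) = 1000/300

VSWR ≈ 3.33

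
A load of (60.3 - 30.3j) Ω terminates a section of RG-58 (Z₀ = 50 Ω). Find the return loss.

Γ = (10.3 − j30.3)/(110.3 − j30.3), |Γ| = 0.28
RL = −20·log₁₀|Γ| = −20·log₁₀(0.28)

RL ≈ 11.1 dB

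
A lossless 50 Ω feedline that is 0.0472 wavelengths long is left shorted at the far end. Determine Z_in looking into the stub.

Z_in ≈ +j15.3 Ω

βl = 2π × 0.0472 = 17°
tan(βl) = 0.306
For a shorted stub, Z_in = jZ_0·tan(βl)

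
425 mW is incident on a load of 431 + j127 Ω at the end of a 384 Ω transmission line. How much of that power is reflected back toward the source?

P_reflected ≈ 11.5 mW

|Γ| = |(47 + j127)/(815 + j127)| = 0.164
|Γ|² = 0.027
P_refl = |Γ|²·P_inc = 11.5 mW, P_del = (1 − |Γ|²)·P_inc = 414 mW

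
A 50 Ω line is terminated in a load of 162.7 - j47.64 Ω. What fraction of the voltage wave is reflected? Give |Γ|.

Γ = (Z_L − Z_0)/(Z_L + Z_0) = (112.7 − j47.64)/(212.7 − j47.64)
|Γ| = 122/218

|Γ| ≈ 0.561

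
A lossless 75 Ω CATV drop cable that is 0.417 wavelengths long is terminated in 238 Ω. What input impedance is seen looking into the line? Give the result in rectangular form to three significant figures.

Z_in ≈ 73.2 + j90.4 Ω

βl = 2π × 0.417 = 150°
tan(βl) = tan(150°) = -0.575
Z_in = Z_0·(Z_L + jZ_0·tanβl)/(Z_0 + jZ_L·tanβl)
     = 75·(238 − j43.1)/(75 − j137)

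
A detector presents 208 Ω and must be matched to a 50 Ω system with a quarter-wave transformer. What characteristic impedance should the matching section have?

Z_qwt ≈ 102 Ω

Z_qwt = √(Z_0·R_L) = √(50 × 208) = √10400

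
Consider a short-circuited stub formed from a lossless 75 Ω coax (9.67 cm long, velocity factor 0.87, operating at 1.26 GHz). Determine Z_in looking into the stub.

λ = v/f = 0.87·c / 1.26 GHz = 0.207 m
βl = 2π·l/λ = 2π × 0.467 = 168°
tan(βl) = -0.212
For a short-circuited stub, Z_in = jZ_0·tan(βl)

Z_in ≈ −j15.9 Ω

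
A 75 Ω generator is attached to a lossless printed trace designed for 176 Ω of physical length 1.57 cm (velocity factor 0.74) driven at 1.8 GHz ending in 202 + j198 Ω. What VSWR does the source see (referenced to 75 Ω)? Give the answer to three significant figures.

λ = v/f = 0.74·c / 1.8 GHz = 0.123 m
βl = 2π·l/λ = 2π × 0.127 = 45.8°
tan(βl) = 1.03
Z_in = Z_0·(Z_L + jZ_0·tanβl)/(Z_0 + jZ_L·tanβl) = 293 − j210 Ω
Γ_s = (Z_in − Z_s)/(Z_in + Z_s) = (218 − j210)/(368 − j210), |Γ_s| = 0.714
VSWR = (1 + |Γ_s|)/(1 − |Γ_s|)

VSWR ≈ 6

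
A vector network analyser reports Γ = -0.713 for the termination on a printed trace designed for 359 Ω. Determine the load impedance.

Z_L ≈ 60.1 Ω

Z_L = Z_0·(1 + Γ)/(1 − Γ) = 359·(0.287)/(1.71)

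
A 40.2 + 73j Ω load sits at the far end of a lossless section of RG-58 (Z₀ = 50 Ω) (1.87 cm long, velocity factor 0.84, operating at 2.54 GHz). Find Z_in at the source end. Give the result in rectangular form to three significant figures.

Z_in ≈ 26.7 − j55.3 Ω

λ = v/f = 0.84·c / 2.54 GHz = 0.0992 m
βl = 2π·l/λ = 2π × 0.188 = 67.9°
tan(βl) = tan(67.9°) = 2.46
Z_in = Z_0·(Z_L + jZ_0·tanβl)/(Z_0 + jZ_L·tanβl)
     = 50·(40.2 + j196)/(-129 + j98.8)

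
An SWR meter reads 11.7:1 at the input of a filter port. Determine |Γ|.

|Γ| ≈ 0.843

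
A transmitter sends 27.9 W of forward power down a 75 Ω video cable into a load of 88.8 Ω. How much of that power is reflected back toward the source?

Γ = (88.8 − 75)/(88.8 + 75) = 0.0842
|Γ|² = 0.0071
P_refl = |Γ|²·P_inc = 0.198 W, P_del = (1 − |Γ|²)·P_inc = 27.7 W

P_reflected ≈ 0.198 W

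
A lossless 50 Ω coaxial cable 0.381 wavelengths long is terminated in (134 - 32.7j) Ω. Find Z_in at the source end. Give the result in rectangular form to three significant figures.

Z_in ≈ 39.4 + j47.7 Ω

βl = 2π × 0.381 = 137°
tan(βl) = tan(137°) = -0.927
Z_in = Z_0·(Z_L + jZ_0·tanβl)/(Z_0 + jZ_L·tanβl)
     = 50·(134 − j79.1)/(19.7 − j124)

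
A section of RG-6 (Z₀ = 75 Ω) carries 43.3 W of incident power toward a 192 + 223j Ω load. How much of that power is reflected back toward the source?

|Γ| = |(117 + j223)/(267 + j223)| = 0.724
|Γ|² = 0.524
P_refl = |Γ|²·P_inc = 22.7 W, P_del = (1 − |Γ|²)·P_inc = 20.6 W

P_reflected ≈ 22.7 W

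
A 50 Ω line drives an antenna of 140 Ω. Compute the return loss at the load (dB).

Γ = (140 − 50)/(140 + 50) = 0.474
RL = −20·log₁₀|Γ| = −20·log₁₀(0.474)

RL ≈ 6.49 dB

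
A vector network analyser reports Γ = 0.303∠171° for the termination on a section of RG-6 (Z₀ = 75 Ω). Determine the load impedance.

Z_L ≈ 40.3 + j4.21 Ω

Z_L = Z_0·(1 + Γ)/(1 − Γ) = 75·(0.701 + j0.0474)/(1.3 − j0.0474)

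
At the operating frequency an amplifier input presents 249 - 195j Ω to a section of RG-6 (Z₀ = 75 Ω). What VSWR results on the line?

VSWR ≈ 5.47

Γ = (Z_L − Z_0)/(Z_L + Z_0) = (174 − j195)/(324 − j195)
|Γ| = 261/378 = 0.691
VSWR = (1 + |Γ|)/(1 − |Γ|) = 1.69/0.309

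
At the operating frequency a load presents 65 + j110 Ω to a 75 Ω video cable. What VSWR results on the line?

VSWR ≈ 4.27

Γ = (Z_L − Z_0)/(Z_L + Z_0) = (-10 + j110)/(140 + j110)
|Γ| = 110/178 = 0.62
VSWR = (1 + |Γ|)/(1 − |Γ|) = 1.62/0.38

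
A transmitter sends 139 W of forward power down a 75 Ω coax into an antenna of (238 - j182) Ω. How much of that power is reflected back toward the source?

|Γ| = |(163 − j182)/(313 − j182)| = 0.675
|Γ|² = 0.455
P_refl = |Γ|²·P_inc = 63.3 W, P_del = (1 − |Γ|²)·P_inc = 75.7 W

P_reflected ≈ 63.3 W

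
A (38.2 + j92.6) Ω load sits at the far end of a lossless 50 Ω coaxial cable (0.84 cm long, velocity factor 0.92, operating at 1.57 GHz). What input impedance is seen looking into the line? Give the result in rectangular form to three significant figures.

Z_in ≈ 176 + j156 Ω

λ = v/f = 0.92·c / 1.57 GHz = 0.176 m
βl = 2π·l/λ = 2π × 0.0478 = 17.2°
tan(βl) = tan(17.2°) = 0.31
Z_in = Z_0·(Z_L + jZ_0·tanβl)/(Z_0 + jZ_L·tanβl)
     = 50·(38.2 + j108)/(21.3 + j11.8)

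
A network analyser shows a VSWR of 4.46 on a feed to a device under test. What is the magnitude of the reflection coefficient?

|Γ| = (S − 1)/(S + 1) = (4.46 − 1)/(4.46 + 1) = 3.46/5.46

|Γ| ≈ 0.634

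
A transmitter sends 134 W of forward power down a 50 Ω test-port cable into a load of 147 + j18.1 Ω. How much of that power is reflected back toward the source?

|Γ| = |(97 + j18.1)/(197 + j18.1)| = 0.499
|Γ|² = 0.249
P_refl = |Γ|²·P_inc = 33.3 W, P_del = (1 − |Γ|²)·P_inc = 101 W

P_reflected ≈ 33.3 W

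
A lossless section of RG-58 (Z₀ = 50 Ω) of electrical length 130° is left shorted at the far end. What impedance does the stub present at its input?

Z_in ≈ −j59.6 Ω

tan(βl) = -1.19
For a shorted stub, Z_in = jZ_0·tan(βl)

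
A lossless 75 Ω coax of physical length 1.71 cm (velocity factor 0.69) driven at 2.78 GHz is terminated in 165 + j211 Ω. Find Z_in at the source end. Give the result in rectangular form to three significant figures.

Z_in ≈ 13.9 − j26.6 Ω

λ = v/f = 0.69·c / 2.78 GHz = 0.0745 m
βl = 2π·l/λ = 2π × 0.23 = 82.7°
tan(βl) = tan(82.7°) = 7.78
Z_in = Z_0·(Z_L + jZ_0·tanβl)/(Z_0 + jZ_L·tanβl)
     = 75·(165 + j794)/(-1570 + j1280)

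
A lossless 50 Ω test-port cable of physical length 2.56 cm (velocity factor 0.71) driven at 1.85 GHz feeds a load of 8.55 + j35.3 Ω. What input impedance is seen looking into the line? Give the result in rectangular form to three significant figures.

Z_in ≈ 28.4 − j96.8 Ω

λ = v/f = 0.71·c / 1.85 GHz = 0.115 m
βl = 2π·l/λ = 2π × 0.222 = 80°
tan(βl) = tan(80°) = 5.7
Z_in = Z_0·(Z_L + jZ_0·tanβl)/(Z_0 + jZ_L·tanβl)
     = 50·(8.55 + j320)/(-151 + j48.7)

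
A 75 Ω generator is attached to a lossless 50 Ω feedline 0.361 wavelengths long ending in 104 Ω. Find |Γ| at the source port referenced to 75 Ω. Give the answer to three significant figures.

βl = 2π × 0.361 = 130°
tan(βl) = -1.19
Z_in = Z_0·(Z_L + jZ_0·tanβl)/(Z_0 + jZ_L·tanβl) = 35.2 + j27.7 Ω
Γ_s = (Z_in − Z_s)/(Z_in + Z_s) = (-39.8 + j27.7)/(110 + j27.7), |Γ_s| = 0.427

|Γ| ≈ 0.427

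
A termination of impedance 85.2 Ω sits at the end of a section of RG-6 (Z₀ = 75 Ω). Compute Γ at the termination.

Γ = 0.0637

Γ = (Z_L − Z_0)/(Z_L + Z_0) = (85.2 − 75)/(85.2 + 75) = 10.2/160.2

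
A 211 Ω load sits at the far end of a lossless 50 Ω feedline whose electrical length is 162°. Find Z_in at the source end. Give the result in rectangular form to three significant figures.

Z_in ≈ 81 + j94.8 Ω

tan(βl) = tan(162°) = -0.325
Z_in = Z_0·(Z_L + jZ_0·tanβl)/(Z_0 + jZ_L·tanβl)
     = 50·(211 − j16.2)/(50 − j68.6)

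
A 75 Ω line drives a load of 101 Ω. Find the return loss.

Γ = (101 − 75)/(101 + 75) = 0.148
RL = −20·log₁₀|Γ| = −20·log₁₀(0.148)

RL ≈ 16.6 dB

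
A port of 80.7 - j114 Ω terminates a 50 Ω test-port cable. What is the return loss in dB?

RL ≈ 3.34 dB

Γ = (30.7 − j114)/(130.7 − j114), |Γ| = 0.681
RL = −20·log₁₀|Γ| = −20·log₁₀(0.681)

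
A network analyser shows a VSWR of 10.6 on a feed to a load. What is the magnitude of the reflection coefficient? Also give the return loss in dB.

|Γ| = (S − 1)/(S + 1) = (10.6 − 1)/(10.6 + 1) = 9.6/11.6
RL = −20·log₁₀|Γ| = −20·log₁₀(0.828)

|Γ| ≈ 0.828; return loss ≈ 1.64 dB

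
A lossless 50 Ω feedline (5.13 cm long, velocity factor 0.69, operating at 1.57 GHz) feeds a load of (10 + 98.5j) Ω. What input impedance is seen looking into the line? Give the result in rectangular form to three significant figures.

Z_in ≈ 2.41 + j21.5 Ω

λ = v/f = 0.69·c / 1.57 GHz = 0.132 m
βl = 2π·l/λ = 2π × 0.389 = 140°
tan(βl) = tan(140°) = -0.837
Z_in = Z_0·(Z_L + jZ_0·tanβl)/(Z_0 + jZ_L·tanβl)
     = 50·(10 + j56.7)/(132 − j8.37)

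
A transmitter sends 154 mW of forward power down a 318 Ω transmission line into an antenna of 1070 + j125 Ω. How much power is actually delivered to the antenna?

P_delivered ≈ 108 mW

|Γ| = |(752 + j125)/(1388 + j125)| = 0.547
|Γ|² = 0.299
P_refl = |Γ|²·P_inc = 46.1 mW, P_del = (1 − |Γ|²)·P_inc = 108 mW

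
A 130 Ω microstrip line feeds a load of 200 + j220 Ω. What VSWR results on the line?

VSWR ≈ 3.79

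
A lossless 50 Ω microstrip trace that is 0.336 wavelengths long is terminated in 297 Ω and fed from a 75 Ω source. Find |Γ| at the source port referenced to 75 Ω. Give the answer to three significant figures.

|Γ| ≈ 0.768

βl = 2π × 0.336 = 121°
tan(βl) = -1.67
Z_in = Z_0·(Z_L + jZ_0·tanβl)/(Z_0 + jZ_L·tanβl) = 11.3 + j28.9 Ω
Γ_s = (Z_in − Z_s)/(Z_in + Z_s) = (-63.7 + j28.9)/(86.3 + j28.9), |Γ_s| = 0.768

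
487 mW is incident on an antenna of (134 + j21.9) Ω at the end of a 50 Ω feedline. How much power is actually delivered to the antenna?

P_delivered ≈ 380 mW

|Γ| = |(84 + j21.9)/(184 + j21.9)| = 0.468
|Γ|² = 0.219
P_refl = |Γ|²·P_inc = 107 mW, P_del = (1 − |Γ|²)·P_inc = 380 mW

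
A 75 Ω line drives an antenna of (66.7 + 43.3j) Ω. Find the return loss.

Γ = (-8.3 + j43.3)/(141.7 + j43.3), |Γ| = 0.298
RL = −20·log₁₀|Γ| = −20·log₁₀(0.298)

RL ≈ 10.5 dB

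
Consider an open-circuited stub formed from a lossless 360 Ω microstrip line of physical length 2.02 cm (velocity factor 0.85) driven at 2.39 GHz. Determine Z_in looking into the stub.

Z_in ≈ −j144 Ω

λ = v/f = 0.85·c / 2.39 GHz = 0.107 m
βl = 2π·l/λ = 2π × 0.189 = 68.2°
tan(βl) = 2.49
For an open-circuited stub, Z_in = −jZ_0·cot(βl) = −jZ_0/tan(βl)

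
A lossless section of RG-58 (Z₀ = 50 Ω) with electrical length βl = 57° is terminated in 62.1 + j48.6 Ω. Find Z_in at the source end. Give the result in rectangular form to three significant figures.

Z_in ≈ 53.6 − j46.4 Ω

tan(βl) = tan(57°) = 1.54
Z_in = Z_0·(Z_L + jZ_0·tanβl)/(Z_0 + jZ_L·tanβl)
     = 50·(62.1 + j126)/(-24.8 + j95.6)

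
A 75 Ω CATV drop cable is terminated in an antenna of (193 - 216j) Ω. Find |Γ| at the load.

|Γ| ≈ 0.715

Γ = (Z_L − Z_0)/(Z_L + Z_0) = (118 − j216)/(268 − j216)
|Γ| = 246/344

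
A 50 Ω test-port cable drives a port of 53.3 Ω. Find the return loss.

Γ = (53.3 − 50)/(53.3 + 50) = 0.0319
RL = −20·log₁₀|Γ| = −20·log₁₀(0.0319)

RL ≈ 29.9 dB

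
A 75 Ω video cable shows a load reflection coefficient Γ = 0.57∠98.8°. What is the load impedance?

Z_L ≈ 33.8 + j56.4 Ω

Z_L = Z_0·(1 + Γ)/(1 − Γ) = 75·(0.913 + j0.563)/(1.09 − j0.563)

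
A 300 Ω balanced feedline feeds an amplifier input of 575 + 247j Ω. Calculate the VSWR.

Γ = (Z_L − Z_0)/(Z_L + Z_0) = (275 + j247)/(875 + j247)
|Γ| = 370/909 = 0.407
VSWR = (1 + |Γ|)/(1 − |Γ|) = 1.41/0.593

VSWR ≈ 2.37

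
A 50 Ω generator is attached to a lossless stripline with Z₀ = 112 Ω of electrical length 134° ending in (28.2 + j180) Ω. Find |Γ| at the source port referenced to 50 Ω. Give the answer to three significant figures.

tan(βl) = -1.04
Z_in = Z_0·(Z_L + jZ_0·tanβl)/(Z_0 + jZ_L·tanβl) = 8.15 + j24.8 Ω
Γ_s = (Z_in − Z_s)/(Z_in + Z_s) = (-41.8 + j24.8)/(58.2 + j24.8), |Γ_s| = 0.769

|Γ| ≈ 0.769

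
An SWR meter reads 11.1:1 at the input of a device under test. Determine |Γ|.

|Γ| ≈ 0.835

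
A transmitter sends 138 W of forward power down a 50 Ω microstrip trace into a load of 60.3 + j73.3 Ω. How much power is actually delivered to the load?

|Γ| = |(10.3 + j73.3)/(110.3 + j73.3)| = 0.559
|Γ|² = 0.312
P_refl = |Γ|²·P_inc = 43.1 W, P_del = (1 − |Γ|²)·P_inc = 94.9 W

P_delivered ≈ 94.9 W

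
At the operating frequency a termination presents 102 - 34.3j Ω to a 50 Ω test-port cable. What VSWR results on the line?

VSWR ≈ 2.33

Γ = (Z_L − Z_0)/(Z_L + Z_0) = (52 − j34.3)/(152 − j34.3)
|Γ| = 62.3/156 = 0.4
VSWR = (1 + |Γ|)/(1 − |Γ|) = 1.4/0.6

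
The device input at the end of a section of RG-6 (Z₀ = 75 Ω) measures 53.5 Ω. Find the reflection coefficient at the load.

Γ = -0.167

Γ = (Z_L − Z_0)/(Z_L + Z_0) = (53.5 − 75)/(53.5 + 75) = -21.5/128.5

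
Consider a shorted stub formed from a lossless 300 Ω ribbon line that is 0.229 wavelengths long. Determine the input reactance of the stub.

βl = 2π × 0.229 = 82.4°
tan(βl) = 7.53
For a shorted stub, Z_in = jZ_0·tan(βl)

X_in ≈ 2260 Ω (inductive)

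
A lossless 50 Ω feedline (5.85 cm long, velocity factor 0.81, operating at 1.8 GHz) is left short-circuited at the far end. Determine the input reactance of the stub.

X_in ≈ -22.3 Ω (capacitive)

λ = v/f = 0.81·c / 1.8 GHz = 0.135 m
βl = 2π·l/λ = 2π × 0.433 = 156°
tan(βl) = -0.445
For a short-circuited stub, Z_in = jZ_0·tan(βl)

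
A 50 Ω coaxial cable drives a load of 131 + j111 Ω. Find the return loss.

Γ = (81 + j111)/(181 + j111), |Γ| = 0.647
RL = −20·log₁₀|Γ| = −20·log₁₀(0.647)

RL ≈ 3.78 dB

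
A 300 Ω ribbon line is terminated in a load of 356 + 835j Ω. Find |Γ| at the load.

|Γ| ≈ 0.788

Γ = (Z_L − Z_0)/(Z_L + Z_0) = (56 + j835)/(656 + j835)
|Γ| = 837/1060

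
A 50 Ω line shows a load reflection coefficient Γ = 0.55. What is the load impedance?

Z_L = Z_0·(1 + Γ)/(1 − Γ) = 50·(1.55)/(0.45)

Z_L ≈ 172 Ω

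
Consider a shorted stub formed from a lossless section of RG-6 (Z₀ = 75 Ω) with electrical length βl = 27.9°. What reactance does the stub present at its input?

X_in ≈ 39.7 Ω (inductive)

tan(βl) = 0.529
For a shorted stub, Z_in = jZ_0·tan(βl)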